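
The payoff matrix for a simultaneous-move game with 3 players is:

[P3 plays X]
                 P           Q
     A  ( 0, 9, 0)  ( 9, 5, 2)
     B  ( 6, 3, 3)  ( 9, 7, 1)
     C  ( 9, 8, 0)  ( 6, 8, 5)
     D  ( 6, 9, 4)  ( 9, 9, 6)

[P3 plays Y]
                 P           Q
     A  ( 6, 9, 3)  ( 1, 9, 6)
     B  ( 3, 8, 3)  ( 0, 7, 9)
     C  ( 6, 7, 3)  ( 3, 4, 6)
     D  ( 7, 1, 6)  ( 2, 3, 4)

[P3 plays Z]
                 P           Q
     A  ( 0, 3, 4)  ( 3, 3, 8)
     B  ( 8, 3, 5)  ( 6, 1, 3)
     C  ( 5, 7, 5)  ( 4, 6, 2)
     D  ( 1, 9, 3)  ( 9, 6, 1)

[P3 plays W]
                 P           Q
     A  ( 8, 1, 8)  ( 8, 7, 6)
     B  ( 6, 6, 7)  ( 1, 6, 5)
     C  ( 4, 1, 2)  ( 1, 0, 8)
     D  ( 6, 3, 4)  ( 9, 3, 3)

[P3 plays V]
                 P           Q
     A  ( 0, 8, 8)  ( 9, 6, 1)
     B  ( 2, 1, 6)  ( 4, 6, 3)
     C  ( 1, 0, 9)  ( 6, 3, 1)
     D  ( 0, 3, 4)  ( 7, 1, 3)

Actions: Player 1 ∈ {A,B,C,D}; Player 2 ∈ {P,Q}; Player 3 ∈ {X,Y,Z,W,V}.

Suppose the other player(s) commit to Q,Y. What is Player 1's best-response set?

u_1(A vs Q,Y) = 1
u_1(B vs Q,Y) = 0
u_1(C vs Q,Y) = 3
u_1(D vs Q,Y) = 2
max payoff 3 at {C}

P1 best: {C}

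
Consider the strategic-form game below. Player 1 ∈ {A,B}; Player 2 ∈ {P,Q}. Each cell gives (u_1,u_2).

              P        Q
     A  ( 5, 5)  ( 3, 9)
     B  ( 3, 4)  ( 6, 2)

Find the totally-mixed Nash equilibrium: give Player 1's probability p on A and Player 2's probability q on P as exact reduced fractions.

P1 indiff ⇒ q·5+(1-q)·3 = q·3+(1-q)·6 ⇒ q(2) = (1-q)(3) ⇒ q = 3/5
P2 indiff ⇒ p·5+(1-p)·4 = p·9+(1-p)·2 ⇒ p(-4) = (1-p)(-2) ⇒ p = 1/3

P1 mixes 1/3 on A; P2 mixes 3/5 on P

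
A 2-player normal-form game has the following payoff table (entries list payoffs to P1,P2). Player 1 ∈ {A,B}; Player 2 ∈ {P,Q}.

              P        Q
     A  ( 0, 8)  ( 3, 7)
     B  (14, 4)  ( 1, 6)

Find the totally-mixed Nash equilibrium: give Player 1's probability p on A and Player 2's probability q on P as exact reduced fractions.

(p,q) = (2/3, 1/8)

P1 indiff ⇒ q·0+(1-q)·3 = q·14+(1-q)·1 ⇒ q(-14) = (1-q)(-2) ⇒ q = 1/8
P2 indiff ⇒ p·8+(1-p)·4 = p·7+(1-p)·6 ⇒ p(1) = (1-p)(2) ⇒ p = 2/3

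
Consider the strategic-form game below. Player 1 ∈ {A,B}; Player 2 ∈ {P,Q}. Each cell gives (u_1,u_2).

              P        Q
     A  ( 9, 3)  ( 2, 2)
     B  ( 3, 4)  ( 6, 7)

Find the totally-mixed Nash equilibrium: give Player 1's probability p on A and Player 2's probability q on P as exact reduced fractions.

p=3/4, q=2/5

P1 indiff ⇒ q·9+(1-q)·2 = q·3+(1-q)·6 ⇒ q(6) = (1-q)(4) ⇒ q = 2/5
P2 indiff ⇒ p·3+(1-p)·4 = p·2+(1-p)·7 ⇒ p(1) = (1-p)(3) ⇒ p = 3/4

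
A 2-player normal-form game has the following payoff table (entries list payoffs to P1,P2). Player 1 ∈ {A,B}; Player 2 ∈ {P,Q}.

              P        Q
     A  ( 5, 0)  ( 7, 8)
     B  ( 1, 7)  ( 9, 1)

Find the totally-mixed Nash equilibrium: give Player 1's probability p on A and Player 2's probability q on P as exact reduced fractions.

P1 mixes 3/7 on A; P2 mixes 1/3 on P

P1 indiff ⇒ q·5+(1-q)·7 = q·1+(1-q)·9 ⇒ q(4) = (1-q)(2) ⇒ q = 1/3
P2 indiff ⇒ p·0+(1-p)·7 = p·8+(1-p)·1 ⇒ p(-8) = (1-p)(-6) ⇒ p = 3/7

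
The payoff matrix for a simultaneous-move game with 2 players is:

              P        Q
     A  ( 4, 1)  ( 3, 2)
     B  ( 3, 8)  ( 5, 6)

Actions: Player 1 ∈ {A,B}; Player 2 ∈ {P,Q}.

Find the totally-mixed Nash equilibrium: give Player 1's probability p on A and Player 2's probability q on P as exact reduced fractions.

P1 indiff ⇒ q·4+(1-q)·3 = q·3+(1-q)·5 ⇒ q(1) = (1-q)(2) ⇒ q = 2/3
P2 indiff ⇒ p·1+(1-p)·8 = p·2+(1-p)·6 ⇒ p(-1) = (1-p)(-2) ⇒ p = 2/3

P1 mixes 2/3 on A; P2 mixes 2/3 on P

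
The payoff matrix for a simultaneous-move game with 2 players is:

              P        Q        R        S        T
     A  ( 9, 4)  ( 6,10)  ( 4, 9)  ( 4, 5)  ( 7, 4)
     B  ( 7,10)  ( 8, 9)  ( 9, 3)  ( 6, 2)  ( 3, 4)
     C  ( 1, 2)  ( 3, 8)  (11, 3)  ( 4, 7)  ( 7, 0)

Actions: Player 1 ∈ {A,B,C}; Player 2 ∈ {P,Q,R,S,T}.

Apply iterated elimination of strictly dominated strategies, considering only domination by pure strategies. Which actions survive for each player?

P2 drop R (Q beats it: A:10>9 B:9>3 C:8>3)
P2 drop S (Q beats it: A:10>5 B:9>2 C:8>7)
P2 drop T (Q beats it: A:10>4 B:9>4 C:8>0)
P1 drop C (A beats it: P:9>1 Q:6>3)
P1→{A,B} P2→{P,Q}

IESDS → P1:{A,B} P2:{P,Q}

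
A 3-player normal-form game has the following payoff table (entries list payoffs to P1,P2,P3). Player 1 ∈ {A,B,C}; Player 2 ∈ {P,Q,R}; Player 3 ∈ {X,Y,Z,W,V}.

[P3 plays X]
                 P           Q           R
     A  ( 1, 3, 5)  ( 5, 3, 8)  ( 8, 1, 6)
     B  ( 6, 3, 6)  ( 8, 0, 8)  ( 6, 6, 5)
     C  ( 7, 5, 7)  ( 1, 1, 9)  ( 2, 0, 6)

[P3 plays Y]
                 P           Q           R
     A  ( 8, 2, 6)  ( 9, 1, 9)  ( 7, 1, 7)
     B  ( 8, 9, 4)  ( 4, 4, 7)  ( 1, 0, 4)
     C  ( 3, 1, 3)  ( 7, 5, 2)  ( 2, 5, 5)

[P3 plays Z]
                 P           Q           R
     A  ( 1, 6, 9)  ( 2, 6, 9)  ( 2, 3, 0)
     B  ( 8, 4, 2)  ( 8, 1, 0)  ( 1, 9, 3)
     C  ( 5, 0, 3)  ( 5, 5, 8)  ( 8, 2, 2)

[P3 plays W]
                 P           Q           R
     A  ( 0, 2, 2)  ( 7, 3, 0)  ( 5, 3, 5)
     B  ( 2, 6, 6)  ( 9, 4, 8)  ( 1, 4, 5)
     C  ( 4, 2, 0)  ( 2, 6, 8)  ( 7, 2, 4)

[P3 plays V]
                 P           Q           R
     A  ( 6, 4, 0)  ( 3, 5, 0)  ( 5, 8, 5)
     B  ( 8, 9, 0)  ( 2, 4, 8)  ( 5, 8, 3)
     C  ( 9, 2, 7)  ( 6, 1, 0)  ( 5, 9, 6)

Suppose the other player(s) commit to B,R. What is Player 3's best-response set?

BR_3 = {X,W}

u_3(X vs B,R) = 5
u_3(Y vs B,R) = 4
u_3(Z vs B,R) = 3
u_3(W vs B,R) = 5
u_3(V vs B,R) = 3
max payoff 5 at {X,W}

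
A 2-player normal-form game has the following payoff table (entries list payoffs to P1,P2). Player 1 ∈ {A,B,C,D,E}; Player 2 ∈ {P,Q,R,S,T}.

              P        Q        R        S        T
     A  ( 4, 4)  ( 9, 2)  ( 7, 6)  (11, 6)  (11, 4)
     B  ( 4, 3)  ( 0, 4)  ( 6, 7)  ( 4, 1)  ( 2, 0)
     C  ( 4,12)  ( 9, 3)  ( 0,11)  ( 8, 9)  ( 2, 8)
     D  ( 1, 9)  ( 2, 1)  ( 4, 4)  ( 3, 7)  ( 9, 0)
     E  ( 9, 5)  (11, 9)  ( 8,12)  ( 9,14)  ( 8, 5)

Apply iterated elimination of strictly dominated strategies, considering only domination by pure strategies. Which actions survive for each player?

P1 drop B (E beats it: P:9>4 Q:11>0 R:8>6 S:9>4 T:8>2)
P1 drop C (E beats it: P:9>4 Q:11>9 R:8>0 S:9>8 T:8>2)
P1 drop D (A beats it: P:4>1 Q:9>2 R:7>4 S:11>3 T:11>9)
P2 drop P (R beats it: A:6>4 E:12>5)
P2 drop Q (R beats it: A:6>2 E:12>9)
P2 drop T (R beats it: A:6>4 E:12>5)
P1→{A,E} P2→{R,S}

Remaining: P1:{A,E} P2:{R,S}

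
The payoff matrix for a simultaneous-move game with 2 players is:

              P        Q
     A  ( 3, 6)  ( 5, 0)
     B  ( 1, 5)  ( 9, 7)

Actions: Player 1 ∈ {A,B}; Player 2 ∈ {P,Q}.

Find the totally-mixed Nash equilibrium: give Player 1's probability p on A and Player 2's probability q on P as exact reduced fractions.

P1 indiff ⇒ q·3+(1-q)·5 = q·1+(1-q)·9 ⇒ q(2) = (1-q)(4) ⇒ q = 2/3
P2 indiff ⇒ p·6+(1-p)·5 = p·0+(1-p)·7 ⇒ p(6) = (1-p)(2) ⇒ p = 1/4

(p,q) = (1/4, 2/3)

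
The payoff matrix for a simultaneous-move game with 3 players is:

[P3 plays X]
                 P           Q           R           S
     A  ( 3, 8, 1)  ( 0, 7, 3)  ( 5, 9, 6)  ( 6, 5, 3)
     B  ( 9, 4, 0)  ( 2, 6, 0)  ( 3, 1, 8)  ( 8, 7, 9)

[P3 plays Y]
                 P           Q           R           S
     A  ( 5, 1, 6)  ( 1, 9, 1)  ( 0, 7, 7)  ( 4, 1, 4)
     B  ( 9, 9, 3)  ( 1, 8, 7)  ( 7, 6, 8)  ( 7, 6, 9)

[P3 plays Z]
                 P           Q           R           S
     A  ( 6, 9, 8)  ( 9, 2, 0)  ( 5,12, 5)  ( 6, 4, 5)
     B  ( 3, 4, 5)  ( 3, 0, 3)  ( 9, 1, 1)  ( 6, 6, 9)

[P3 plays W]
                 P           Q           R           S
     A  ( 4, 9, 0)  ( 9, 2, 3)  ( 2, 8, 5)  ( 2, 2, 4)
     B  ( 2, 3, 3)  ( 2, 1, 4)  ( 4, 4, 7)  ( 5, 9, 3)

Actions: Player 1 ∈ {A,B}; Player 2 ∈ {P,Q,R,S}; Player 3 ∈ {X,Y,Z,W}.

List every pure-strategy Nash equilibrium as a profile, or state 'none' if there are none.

NE set: (B,S,X), (B,S,Z)

(A,P,X): not NE [P1→B gives 9>3; P2→R gives 9>8; P3→Z gives 8>1]
(A,P,Y): not NE [P1→B gives 9>5; P2→Q gives 9>1; P3→Z gives 8>6]
(A,P,Z): not NE [P2→R gives 12>9]
(A,P,W): not NE [P3→Z gives 8>0]
(A,Q,X): not NE [P1→B gives 2>0; P2→R gives 9>7]
(A,Q,Y): not NE [P3→W gives 3>1]
(A,Q,Z): not NE [P2→R gives 12>2; P3→W gives 3>0]
(A,Q,W): not NE [P2→P gives 9>2]
(A,R,X): not NE [P3→Y gives 7>6]
(A,R,Y): not NE [P1→B gives 7>0; P2→Q gives 9>7]
(A,R,Z): not NE [P1→B gives 9>5; P3→Y gives 7>5]
(A,R,W): not NE [P1→B gives 4>2; P2→P gives 9>8; P3→Y gives 7>5]
(A,S,X): not NE [P1→B gives 8>6; P2→R gives 9>5; P3→Z gives 5>3]
(A,S,Y): not NE [P1→B gives 7>4; P2→Q gives 9>1; P3→Z gives 5>4]
(A,S,Z): not NE [P2→R gives 12>4]
(A,S,W): not NE [P1→B gives 5>2; P2→P gives 9>2; P3→Z gives 5>4]
(B,P,X): not NE [P2→S gives 7>4; P3→Z gives 5>0]
(B,P,Y): not NE [P3→Z gives 5>3]
(B,P,Z): not NE [P1→A gives 6>3; P2→S gives 6>4]
(B,P,W): not NE [P1→A gives 4>2; P2→S gives 9>3; P3→Z gives 5>3]
(B,Q,X): not NE [P2→S gives 7>6; P3→Y gives 7>0]
(B,Q,Y): not NE [P2→P gives 9>8]
(B,Q,Z): not NE [P1→A gives 9>3; P2→S gives 6>0; P3→Y gives 7>3]
(B,Q,W): not NE [P1→A gives 9>2; P2→S gives 9>1; P3→Y gives 7>4]
(B,R,X): not NE [P1→A gives 5>3; P2→S gives 7>1]
(B,R,Y): not NE [P2→P gives 9>6]
(B,R,Z): not NE [P2→S gives 6>1; P3→Y gives 8>1]
(B,R,W): not NE [P2→S gives 9>4; P3→Y gives 8>7]
(B,S,X): NE
(B,S,Y): not NE [P2→P gives 9>6]
(B,S,Z): NE
(B,S,W): not NE [P3→Z gives 9>3]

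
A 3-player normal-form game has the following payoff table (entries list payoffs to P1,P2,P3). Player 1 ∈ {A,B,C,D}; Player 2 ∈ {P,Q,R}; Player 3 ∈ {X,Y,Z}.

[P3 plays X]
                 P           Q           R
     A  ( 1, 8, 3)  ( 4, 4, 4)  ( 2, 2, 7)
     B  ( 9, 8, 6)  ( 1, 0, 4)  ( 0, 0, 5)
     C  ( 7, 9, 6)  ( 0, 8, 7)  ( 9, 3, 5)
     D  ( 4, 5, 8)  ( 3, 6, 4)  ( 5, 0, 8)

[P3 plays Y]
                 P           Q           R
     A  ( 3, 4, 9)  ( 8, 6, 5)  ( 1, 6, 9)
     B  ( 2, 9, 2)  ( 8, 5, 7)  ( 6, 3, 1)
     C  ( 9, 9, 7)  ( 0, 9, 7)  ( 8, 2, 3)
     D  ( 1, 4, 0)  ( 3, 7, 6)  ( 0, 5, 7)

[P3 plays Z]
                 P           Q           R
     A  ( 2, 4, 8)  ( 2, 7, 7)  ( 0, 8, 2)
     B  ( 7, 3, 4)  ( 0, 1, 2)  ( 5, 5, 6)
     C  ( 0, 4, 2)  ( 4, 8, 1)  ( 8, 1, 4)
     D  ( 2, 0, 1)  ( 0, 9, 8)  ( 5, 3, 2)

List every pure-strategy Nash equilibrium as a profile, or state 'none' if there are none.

NE set: (B,P,X), (C,P,Y)

(A,P,X): not NE [P1→B gives 9>1; P3→Y gives 9>3]
(A,P,Y): not NE [P1→C gives 9>3; P2→R gives 6>4]
(A,P,Z): not NE [P1→B gives 7>2; P2→R gives 8>4; P3→Y gives 9>8]
(A,Q,X): not NE [P2→P gives 8>4; P3→Z gives 7>4]
(A,Q,Y): not NE [P3→Z gives 7>5]
(A,Q,Z): not NE [P1→C gives 4>2; P2→R gives 8>7]
(A,R,X): not NE [P1→C gives 9>2; P2→P gives 8>2; P3→Y gives 9>7]
(A,R,Y): not NE [P1→C gives 8>1]
(A,R,Z): not NE [P1→C gives 8>0; P3→Y gives 9>2]
(B,P,X): NE
(B,P,Y): not NE [P1→C gives 9>2; P3→X gives 6>2]
(B,P,Z): not NE [P2→R gives 5>3; P3→X gives 6>4]
(B,Q,X): not NE [P1→A gives 4>1; P2→P gives 8>0; P3→Y gives 7>4]
(B,Q,Y): not NE [P2→P gives 9>5]
(B,Q,Z): not NE [P1→C gives 4>0; P2→R gives 5>1; P3→Y gives 7>2]
(B,R,X): not NE [P1→C gives 9>0; P2→P gives 8>0; P3→Z gives 6>5]
(B,R,Y): not NE [P1→C gives 8>6; P2→P gives 9>3; P3→Z gives 6>1]
(B,R,Z): not NE [P1→C gives 8>5]
(C,P,X): not NE [P1→B gives 9>7; P3→Y gives 7>6]
(C,P,Y): NE
(C,P,Z): not NE [P1→B gives 7>0; P2→Q gives 8>4; P3→Y gives 7>2]
(C,Q,X): not NE [P1→A gives 4>0; P2→P gives 9>8]
(C,Q,Y): not NE [P1→B gives 8>0]
(C,Q,Z): not NE [P3→Y gives 7>1]
(C,R,X): not NE [P2→P gives 9>3]
(C,R,Y): not NE [P2→Q gives 9>2; P3→X gives 5>3]
(C,R,Z): not NE [P2→Q gives 8>1; P3→X gives 5>4]
(D,P,X): not NE [P1→B gives 9>4; P2→Q gives 6>5]
(D,P,Y): not NE [P1→C gives 9>1; P2→Q gives 7>4; P3→X gives 8>0]
(D,P,Z): not NE [P1→B gives 7>2; P2→Q gives 9>0; P3→X gives 8>1]
(D,Q,X): not NE [P1→A gives 4>3; P3→Z gives 8>4]
(D,Q,Y): not NE [P1→B gives 8>3; P3→Z gives 8>6]
(D,Q,Z): not NE [P1→C gives 4>0]
(D,R,X): not NE [P1→C gives 9>5; P2→Q gives 6>0]
(D,R,Y): not NE [P1→C gives 8>0; P2→Q gives 7>5; P3→X gives 8>7]
(D,R,Z): not NE [P1→C gives 8>5; P2→Q gives 9>3; P3→X gives 8>2]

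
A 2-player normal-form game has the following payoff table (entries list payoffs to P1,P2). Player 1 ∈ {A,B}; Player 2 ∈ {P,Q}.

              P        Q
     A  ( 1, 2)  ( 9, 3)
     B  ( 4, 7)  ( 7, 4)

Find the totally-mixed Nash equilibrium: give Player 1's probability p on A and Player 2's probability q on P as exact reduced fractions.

p=3/4, q=2/5

P1 indiff ⇒ q·1+(1-q)·9 = q·4+(1-q)·7 ⇒ q(-3) = (1-q)(-2) ⇒ q = 2/5
P2 indiff ⇒ p·2+(1-p)·7 = p·3+(1-p)·4 ⇒ p(-1) = (1-p)(-3) ⇒ p = 3/4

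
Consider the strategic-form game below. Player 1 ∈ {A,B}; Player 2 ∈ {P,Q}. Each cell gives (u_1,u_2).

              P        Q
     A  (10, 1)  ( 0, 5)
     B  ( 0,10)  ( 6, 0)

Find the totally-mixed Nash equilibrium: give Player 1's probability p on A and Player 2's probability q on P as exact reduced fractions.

p=5/7, q=3/8

P1 indiff ⇒ q·10+(1-q)·0 = q·0+(1-q)·6 ⇒ q(10) = (1-q)(6) ⇒ q = 3/8
P2 indiff ⇒ p·1+(1-p)·10 = p·5+(1-p)·0 ⇒ p(-4) = (1-p)(-10) ⇒ p = 5/7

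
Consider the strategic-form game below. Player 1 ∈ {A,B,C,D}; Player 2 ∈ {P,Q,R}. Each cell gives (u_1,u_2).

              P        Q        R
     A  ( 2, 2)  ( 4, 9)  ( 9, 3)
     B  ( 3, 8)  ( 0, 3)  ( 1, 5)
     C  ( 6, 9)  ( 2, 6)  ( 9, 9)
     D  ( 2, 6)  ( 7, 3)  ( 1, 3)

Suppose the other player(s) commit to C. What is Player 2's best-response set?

u_2(P vs C) = 9
u_2(Q vs C) = 6
u_2(R vs C) = 9
max payoff 9 at {P,R}

argmax u_2 = {P,R}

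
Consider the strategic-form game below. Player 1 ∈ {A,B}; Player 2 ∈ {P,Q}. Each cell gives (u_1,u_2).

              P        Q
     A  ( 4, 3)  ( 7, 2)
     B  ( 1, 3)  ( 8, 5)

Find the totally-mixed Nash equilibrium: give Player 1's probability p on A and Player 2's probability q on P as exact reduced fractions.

p=2/3, q=1/4

P1 indiff ⇒ q·4+(1-q)·7 = q·1+(1-q)·8 ⇒ q(3) = (1-q)(1) ⇒ q = 1/4
P2 indiff ⇒ p·3+(1-p)·3 = p·2+(1-p)·5 ⇒ p(1) = (1-p)(2) ⇒ p = 2/3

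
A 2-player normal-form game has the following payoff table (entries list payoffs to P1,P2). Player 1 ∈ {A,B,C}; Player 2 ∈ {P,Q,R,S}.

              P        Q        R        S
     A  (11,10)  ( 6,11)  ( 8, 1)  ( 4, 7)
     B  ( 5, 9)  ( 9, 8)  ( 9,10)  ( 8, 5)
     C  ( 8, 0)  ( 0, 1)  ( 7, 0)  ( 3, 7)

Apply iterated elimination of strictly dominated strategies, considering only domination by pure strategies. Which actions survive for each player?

Remaining: P1:{A,B} P2:{P,Q,R}

P1 drop C (A beats it: P:11>8 Q:6>0 R:8>7 S:4>3)
P2 drop S (P beats it: A:10>7 B:9>5)
P1→{A,B} P2→{P,Q,R}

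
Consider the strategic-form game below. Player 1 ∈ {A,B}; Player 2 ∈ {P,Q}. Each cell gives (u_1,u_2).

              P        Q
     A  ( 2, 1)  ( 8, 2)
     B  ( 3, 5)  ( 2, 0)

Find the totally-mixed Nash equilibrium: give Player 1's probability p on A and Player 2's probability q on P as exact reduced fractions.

p=5/6, q=6/7

P1 indiff ⇒ q·2+(1-q)·8 = q·3+(1-q)·2 ⇒ q(-1) = (1-q)(-6) ⇒ q = 6/7
P2 indiff ⇒ p·1+(1-p)·5 = p·2+(1-p)·0 ⇒ p(-1) = (1-p)(-5) ⇒ p = 5/6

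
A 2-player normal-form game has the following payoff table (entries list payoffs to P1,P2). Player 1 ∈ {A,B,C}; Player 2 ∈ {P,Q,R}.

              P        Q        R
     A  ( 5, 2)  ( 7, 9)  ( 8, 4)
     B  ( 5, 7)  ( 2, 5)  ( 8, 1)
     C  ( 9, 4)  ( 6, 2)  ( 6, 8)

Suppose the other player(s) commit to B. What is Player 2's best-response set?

argmax u_2 = {P}

u_2(P vs B) = 7
u_2(Q vs B) = 5
u_2(R vs B) = 1
max payoff 7 at {P}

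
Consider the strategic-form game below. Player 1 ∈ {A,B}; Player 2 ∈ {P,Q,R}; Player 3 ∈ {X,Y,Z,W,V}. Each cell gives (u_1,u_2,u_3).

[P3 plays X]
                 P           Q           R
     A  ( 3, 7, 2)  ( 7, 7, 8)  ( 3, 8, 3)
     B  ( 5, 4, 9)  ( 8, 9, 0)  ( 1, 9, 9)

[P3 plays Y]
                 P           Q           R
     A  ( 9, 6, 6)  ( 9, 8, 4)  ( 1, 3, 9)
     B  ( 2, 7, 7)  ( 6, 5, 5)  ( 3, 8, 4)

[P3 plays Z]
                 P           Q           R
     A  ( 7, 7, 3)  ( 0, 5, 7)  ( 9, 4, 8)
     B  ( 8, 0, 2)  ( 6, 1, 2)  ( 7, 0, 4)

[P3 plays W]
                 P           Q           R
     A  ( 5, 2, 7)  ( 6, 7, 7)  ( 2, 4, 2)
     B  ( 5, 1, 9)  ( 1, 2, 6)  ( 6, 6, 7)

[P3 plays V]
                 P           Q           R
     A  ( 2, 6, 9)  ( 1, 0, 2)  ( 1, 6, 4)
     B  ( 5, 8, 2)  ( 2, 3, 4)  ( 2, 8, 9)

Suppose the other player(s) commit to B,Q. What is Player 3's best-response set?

u_3(X vs B,Q) = 0
u_3(Y vs B,Q) = 5
u_3(Z vs B,Q) = 2
u_3(W vs B,Q) = 6
u_3(V vs B,Q) = 4
max payoff 6 at {W}

BR_3 = {W}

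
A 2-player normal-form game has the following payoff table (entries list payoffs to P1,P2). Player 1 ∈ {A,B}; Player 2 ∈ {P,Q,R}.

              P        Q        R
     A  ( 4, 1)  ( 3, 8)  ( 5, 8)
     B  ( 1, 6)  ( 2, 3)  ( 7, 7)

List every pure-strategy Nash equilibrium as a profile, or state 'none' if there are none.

Nash profiles: (A,Q), (B,R)

(A,P): not NE [P2→R gives 8>1]
(A,Q): NE
(A,R): not NE [P1→B gives 7>5]
(B,P): not NE [P1→A gives 4>1; P2→R gives 7>6]
(B,Q): not NE [P1→A gives 3>2; P2→R gives 7>3]
(B,R): NE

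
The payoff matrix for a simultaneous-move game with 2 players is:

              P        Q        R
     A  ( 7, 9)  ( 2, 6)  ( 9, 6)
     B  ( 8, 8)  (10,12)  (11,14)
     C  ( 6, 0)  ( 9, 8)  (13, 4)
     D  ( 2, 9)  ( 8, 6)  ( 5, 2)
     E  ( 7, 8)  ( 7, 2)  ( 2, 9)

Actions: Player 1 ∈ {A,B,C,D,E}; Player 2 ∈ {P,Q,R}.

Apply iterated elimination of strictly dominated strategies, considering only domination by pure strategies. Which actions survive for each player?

P1 drop A (B beats it: P:8>7 Q:10>2 R:11>9)
P1 drop D (B beats it: P:8>2 Q:10>8 R:11>5)
P1 drop E (B beats it: P:8>7 Q:10>7 R:11>2)
P2 drop P (Q beats it: B:12>8 C:8>0)
P1→{B,C} P2→{Q,R}

Survivors P1:{B,C} P2:{Q,R}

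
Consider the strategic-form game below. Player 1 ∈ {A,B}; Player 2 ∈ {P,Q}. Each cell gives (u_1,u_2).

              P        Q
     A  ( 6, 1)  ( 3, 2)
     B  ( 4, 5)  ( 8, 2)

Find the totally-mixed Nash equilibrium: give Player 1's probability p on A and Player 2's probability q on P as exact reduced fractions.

p=3/4, q=5/7

P1 indiff ⇒ q·6+(1-q)·3 = q·4+(1-q)·8 ⇒ q(2) = (1-q)(5) ⇒ q = 5/7
P2 indiff ⇒ p·1+(1-p)·5 = p·2+(1-p)·2 ⇒ p(-1) = (1-p)(-3) ⇒ p = 3/4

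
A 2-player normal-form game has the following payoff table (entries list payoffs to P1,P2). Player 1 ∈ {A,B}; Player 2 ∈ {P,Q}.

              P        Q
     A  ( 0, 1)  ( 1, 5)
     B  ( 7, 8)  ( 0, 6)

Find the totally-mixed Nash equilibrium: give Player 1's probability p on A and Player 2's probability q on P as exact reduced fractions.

p=1/3, q=1/8

P1 indiff ⇒ q·0+(1-q)·1 = q·7+(1-q)·0 ⇒ q(-7) = (1-q)(-1) ⇒ q = 1/8
P2 indiff ⇒ p·1+(1-p)·8 = p·5+(1-p)·6 ⇒ p(-4) = (1-p)(-2) ⇒ p = 1/3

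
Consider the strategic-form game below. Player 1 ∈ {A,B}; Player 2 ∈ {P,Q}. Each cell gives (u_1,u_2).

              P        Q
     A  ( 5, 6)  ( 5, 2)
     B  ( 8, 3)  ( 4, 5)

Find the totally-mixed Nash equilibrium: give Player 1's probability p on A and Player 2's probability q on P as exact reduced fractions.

P1 indiff ⇒ q·5+(1-q)·5 = q·8+(1-q)·4 ⇒ q(-3) = (1-q)(-1) ⇒ q = 1/4
P2 indiff ⇒ p·6+(1-p)·3 = p·2+(1-p)·5 ⇒ p(4) = (1-p)(2) ⇒ p = 1/3

p=1/3, q=1/4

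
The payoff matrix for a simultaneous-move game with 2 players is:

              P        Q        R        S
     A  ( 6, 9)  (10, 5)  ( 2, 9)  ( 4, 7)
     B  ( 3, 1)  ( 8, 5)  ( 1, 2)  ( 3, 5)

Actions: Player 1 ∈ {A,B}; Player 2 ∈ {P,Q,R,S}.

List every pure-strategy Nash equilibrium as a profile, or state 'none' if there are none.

(A,P): NE
(A,Q): not NE [P2→R gives 9>5]
(A,R): NE
(A,S): not NE [P2→R gives 9>7]
(B,P): not NE [P1→A gives 6>3; P2→S gives 5>1]
(B,Q): not NE [P1→A gives 10>8]
(B,R): not NE [P1→A gives 2>1; P2→S gives 5>2]
(B,S): not NE [P1→A gives 4>3]

Nash profiles: (A,P), (A,R)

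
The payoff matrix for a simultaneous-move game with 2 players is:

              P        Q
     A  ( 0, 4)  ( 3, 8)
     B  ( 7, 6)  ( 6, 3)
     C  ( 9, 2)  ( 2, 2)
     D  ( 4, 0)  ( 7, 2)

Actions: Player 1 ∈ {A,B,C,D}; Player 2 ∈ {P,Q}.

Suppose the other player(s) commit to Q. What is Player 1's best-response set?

BR_1 = {D}

u_1(A vs Q) = 3
u_1(B vs Q) = 6
u_1(C vs Q) = 2
u_1(D vs Q) = 7
max payoff 7 at {D}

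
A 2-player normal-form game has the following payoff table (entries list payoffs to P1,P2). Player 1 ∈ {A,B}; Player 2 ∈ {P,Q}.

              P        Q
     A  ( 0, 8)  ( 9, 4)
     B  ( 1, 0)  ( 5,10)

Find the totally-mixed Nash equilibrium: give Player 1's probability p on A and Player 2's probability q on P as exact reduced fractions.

P1 indiff ⇒ q·0+(1-q)·9 = q·1+(1-q)·5 ⇒ q(-1) = (1-q)(-4) ⇒ q = 4/5
P2 indiff ⇒ p·8+(1-p)·0 = p·4+(1-p)·10 ⇒ p(4) = (1-p)(10) ⇒ p = 5/7

P1 mixes 5/7 on A; P2 mixes 4/5 on P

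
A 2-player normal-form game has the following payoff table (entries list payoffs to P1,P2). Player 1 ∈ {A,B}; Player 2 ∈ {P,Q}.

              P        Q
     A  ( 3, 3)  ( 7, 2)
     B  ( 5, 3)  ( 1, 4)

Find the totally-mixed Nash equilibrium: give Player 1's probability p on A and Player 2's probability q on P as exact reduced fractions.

P1 indiff ⇒ q·3+(1-q)·7 = q·5+(1-q)·1 ⇒ q(-2) = (1-q)(-6) ⇒ q = 3/4
P2 indiff ⇒ p·3+(1-p)·3 = p·2+(1-p)·4 ⇒ p(1) = (1-p)(1) ⇒ p = 1/2

(p,q) = (1/2, 3/4)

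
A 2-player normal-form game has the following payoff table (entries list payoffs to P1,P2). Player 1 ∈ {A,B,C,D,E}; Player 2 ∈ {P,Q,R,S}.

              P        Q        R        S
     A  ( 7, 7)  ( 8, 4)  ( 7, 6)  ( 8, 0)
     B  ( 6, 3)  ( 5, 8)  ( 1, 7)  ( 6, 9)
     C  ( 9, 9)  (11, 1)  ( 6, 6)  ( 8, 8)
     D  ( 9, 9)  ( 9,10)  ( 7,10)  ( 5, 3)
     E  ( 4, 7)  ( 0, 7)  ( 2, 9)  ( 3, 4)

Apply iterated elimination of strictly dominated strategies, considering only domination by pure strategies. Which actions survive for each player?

Survivors P1:{A,C,D} P2:{P,Q,R}

P1 drop B (A beats it: P:7>6 Q:8>5 R:7>1 S:8>6)
P1 drop E (A beats it: P:7>4 Q:8>0 R:7>2 S:8>3)
P2 drop S (P beats it: A:7>0 C:9>8 D:9>3)
P1→{A,C,D} P2→{P,Q,R}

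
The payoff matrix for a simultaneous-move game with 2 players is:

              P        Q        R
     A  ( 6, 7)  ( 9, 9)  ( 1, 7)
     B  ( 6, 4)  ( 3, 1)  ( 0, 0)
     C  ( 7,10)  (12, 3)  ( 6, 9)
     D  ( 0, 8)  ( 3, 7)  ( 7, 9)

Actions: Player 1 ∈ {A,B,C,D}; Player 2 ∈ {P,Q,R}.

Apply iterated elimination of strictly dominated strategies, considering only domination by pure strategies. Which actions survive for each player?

IESDS → P1:{C,D} P2:{P,R}

P1 drop A (C beats it: P:7>6 Q:12>9 R:6>1)
P1 drop B (C beats it: P:7>6 Q:12>3 R:6>0)
P2 drop Q (P beats it: C:10>3 D:8>7)
P1→{C,D} P2→{P,R}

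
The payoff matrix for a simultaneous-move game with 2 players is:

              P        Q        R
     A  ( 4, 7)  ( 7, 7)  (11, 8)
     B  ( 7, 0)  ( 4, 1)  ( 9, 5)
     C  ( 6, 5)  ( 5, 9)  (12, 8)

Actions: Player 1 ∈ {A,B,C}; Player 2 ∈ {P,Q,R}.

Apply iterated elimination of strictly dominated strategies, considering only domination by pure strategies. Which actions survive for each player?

Survivors P1:{A,C} P2:{Q,R}

P2 drop P (R beats it: A:8>7 B:5>0 C:8>5)
P1 drop B (A beats it: Q:7>4 R:11>9)
P1→{A,C} P2→{Q,R}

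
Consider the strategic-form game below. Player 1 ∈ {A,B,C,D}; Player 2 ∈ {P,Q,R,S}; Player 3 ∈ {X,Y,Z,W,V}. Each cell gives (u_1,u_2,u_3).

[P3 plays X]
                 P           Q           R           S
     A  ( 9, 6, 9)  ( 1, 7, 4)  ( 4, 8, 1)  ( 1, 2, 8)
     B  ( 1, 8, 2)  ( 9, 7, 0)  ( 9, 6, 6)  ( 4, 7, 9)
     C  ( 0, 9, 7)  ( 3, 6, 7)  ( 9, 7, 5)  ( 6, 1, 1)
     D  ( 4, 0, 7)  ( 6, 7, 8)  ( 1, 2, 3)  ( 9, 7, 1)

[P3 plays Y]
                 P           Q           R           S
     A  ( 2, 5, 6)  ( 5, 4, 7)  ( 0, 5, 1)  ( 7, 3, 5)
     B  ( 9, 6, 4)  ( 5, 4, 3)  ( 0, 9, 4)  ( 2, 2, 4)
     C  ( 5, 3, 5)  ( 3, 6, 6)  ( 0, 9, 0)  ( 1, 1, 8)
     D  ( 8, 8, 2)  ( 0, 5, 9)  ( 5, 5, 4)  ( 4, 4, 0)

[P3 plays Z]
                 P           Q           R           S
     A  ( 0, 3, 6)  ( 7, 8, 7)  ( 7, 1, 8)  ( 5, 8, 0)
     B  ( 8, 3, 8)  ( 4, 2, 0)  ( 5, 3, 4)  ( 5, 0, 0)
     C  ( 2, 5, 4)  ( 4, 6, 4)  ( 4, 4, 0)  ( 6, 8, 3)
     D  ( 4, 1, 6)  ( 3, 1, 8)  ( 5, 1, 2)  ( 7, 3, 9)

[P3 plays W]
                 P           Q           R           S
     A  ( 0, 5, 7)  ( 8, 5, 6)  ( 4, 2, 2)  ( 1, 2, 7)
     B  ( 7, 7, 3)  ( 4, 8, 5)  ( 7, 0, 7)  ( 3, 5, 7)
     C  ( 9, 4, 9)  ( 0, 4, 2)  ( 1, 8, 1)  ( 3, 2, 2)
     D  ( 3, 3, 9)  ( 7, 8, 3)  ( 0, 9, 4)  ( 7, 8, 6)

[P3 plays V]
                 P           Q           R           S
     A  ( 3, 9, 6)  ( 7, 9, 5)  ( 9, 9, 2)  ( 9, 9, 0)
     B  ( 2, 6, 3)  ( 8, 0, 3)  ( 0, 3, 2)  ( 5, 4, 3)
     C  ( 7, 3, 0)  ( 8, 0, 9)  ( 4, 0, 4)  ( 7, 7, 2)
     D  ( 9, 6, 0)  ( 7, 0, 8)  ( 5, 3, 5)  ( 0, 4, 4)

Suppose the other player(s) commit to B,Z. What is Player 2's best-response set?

u_2(P vs B,Z) = 3
u_2(Q vs B,Z) = 2
u_2(R vs B,Z) = 3
u_2(S vs B,Z) = 0
max payoff 3 at {P,R}

BR_2 = {P,R}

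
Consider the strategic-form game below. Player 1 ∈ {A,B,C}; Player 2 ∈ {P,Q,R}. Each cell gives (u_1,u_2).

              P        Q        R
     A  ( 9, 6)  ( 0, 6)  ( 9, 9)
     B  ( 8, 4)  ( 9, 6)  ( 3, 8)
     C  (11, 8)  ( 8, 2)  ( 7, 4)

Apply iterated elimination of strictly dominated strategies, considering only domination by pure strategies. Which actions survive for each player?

Survivors P1:{A,C} P2:{P,R}

P2 drop Q (R beats it: A:9>6 B:8>6 C:4>2)
P1 drop B (A beats it: P:9>8 R:9>3)
P1→{A,C} P2→{P,R}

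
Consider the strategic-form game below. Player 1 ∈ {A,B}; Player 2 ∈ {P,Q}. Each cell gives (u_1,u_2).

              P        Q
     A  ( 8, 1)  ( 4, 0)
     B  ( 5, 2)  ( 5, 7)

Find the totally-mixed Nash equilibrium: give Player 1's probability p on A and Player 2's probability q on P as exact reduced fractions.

P1 indiff ⇒ q·8+(1-q)·4 = q·5+(1-q)·5 ⇒ q(3) = (1-q)(1) ⇒ q = 1/4
P2 indiff ⇒ p·1+(1-p)·2 = p·0+(1-p)·7 ⇒ p(1) = (1-p)(5) ⇒ p = 5/6

P1 mixes 5/6 on A; P2 mixes 1/4 on P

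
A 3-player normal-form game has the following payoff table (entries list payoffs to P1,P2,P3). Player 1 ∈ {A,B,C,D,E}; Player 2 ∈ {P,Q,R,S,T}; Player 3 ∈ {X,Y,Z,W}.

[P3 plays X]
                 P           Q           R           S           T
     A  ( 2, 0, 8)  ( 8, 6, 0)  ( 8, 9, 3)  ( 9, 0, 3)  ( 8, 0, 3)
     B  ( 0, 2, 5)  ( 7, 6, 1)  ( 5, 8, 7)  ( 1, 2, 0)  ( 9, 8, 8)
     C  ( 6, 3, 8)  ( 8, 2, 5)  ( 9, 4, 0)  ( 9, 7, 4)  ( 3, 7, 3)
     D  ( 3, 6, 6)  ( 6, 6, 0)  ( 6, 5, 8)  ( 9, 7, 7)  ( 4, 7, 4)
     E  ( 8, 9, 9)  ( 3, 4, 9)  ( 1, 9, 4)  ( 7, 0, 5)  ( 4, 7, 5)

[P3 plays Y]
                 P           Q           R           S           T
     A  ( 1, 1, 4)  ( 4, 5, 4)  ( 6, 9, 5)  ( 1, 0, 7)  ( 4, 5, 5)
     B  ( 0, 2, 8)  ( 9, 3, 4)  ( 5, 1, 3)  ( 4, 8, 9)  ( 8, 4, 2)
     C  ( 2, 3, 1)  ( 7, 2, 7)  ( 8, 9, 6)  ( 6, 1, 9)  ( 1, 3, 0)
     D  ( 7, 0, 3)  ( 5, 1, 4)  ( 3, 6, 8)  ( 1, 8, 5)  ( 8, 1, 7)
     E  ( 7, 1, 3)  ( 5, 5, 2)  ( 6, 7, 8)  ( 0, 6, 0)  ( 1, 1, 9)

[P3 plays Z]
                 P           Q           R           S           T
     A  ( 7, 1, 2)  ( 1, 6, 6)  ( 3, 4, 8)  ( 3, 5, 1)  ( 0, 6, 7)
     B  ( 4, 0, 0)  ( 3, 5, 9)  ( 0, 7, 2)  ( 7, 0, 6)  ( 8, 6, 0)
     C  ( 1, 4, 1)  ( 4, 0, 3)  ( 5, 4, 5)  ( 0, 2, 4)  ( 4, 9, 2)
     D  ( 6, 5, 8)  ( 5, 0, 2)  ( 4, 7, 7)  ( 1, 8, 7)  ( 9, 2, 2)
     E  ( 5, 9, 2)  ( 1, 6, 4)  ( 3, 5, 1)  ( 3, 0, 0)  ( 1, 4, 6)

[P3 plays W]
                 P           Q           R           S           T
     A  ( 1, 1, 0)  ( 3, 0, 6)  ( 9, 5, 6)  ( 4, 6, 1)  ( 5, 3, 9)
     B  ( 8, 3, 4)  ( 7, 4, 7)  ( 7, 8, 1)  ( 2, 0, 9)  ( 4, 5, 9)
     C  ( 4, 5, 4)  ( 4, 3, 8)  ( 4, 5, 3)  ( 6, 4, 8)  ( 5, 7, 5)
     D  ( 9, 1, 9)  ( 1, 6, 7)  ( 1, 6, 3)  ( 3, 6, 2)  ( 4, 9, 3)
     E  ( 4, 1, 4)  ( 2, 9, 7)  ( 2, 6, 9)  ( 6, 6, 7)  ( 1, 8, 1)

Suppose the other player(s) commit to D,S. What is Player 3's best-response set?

u_3(X vs D,S) = 7
u_3(Y vs D,S) = 5
u_3(Z vs D,S) = 7
u_3(W vs D,S) = 2
max payoff 7 at {X,Z}

P3 best: {X,Z}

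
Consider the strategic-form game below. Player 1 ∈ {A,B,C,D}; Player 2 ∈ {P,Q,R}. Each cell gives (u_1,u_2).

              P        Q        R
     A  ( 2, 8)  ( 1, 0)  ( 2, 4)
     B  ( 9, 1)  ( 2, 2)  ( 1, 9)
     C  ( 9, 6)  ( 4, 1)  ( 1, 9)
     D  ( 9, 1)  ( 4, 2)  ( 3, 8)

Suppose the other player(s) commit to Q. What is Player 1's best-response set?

BR_1 = {C,D}

u_1(A vs Q) = 1
u_1(B vs Q) = 2
u_1(C vs Q) = 4
u_1(D vs Q) = 4
max payoff 4 at {C,D}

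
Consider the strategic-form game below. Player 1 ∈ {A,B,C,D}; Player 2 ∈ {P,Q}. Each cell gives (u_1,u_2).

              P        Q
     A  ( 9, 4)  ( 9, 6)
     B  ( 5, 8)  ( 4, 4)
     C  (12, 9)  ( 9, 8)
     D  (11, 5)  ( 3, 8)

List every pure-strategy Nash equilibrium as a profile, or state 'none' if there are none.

(A,P): not NE [P1→C gives 12>9; P2→Q gives 6>4]
(A,Q): NE
(B,P): not NE [P1→C gives 12>5]
(B,Q): not NE [P1→C gives 9>4; P2→P gives 8>4]
(C,P): NE
(C,Q): not NE [P2→P gives 9>8]
(D,P): not NE [P1→C gives 12>11; P2→Q gives 8>5]
(D,Q): not NE [P1→C gives 9>3]

NE set: (A,Q), (C,P)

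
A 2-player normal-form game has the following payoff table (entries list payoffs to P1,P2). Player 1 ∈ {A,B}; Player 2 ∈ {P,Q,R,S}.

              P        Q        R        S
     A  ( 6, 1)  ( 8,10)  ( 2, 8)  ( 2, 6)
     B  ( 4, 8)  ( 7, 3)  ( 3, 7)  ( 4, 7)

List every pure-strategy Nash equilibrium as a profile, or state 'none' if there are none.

(A,P): not NE [P2→Q gives 10>1]
(A,Q): NE
(A,R): not NE [P1→B gives 3>2; P2→Q gives 10>8]
(A,S): not NE [P1→B gives 4>2; P2→Q gives 10>6]
(B,P): not NE [P1→A gives 6>4]
(B,Q): not NE [P1→A gives 8>7; P2→P gives 8>3]
(B,R): not NE [P2→P gives 8>7]
(B,S): not NE [P2→P gives 8>7]

Nash profiles: (A,Q)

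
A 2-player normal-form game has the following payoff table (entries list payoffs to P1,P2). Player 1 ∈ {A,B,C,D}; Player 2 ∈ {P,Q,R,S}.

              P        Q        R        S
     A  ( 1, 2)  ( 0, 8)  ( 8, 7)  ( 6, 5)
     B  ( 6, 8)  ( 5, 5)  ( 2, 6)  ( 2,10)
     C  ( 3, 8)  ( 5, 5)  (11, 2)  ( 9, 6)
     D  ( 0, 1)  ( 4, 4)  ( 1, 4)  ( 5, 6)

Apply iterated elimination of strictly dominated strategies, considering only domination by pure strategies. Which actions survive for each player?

P1 drop A (C beats it: P:3>1 Q:5>0 R:11>8 S:9>6)
P1 drop D (C beats it: P:3>0 Q:5>4 R:11>1 S:9>5)
P2 drop Q (P beats it: B:8>5 C:8>5)
P2 drop R (P beats it: B:8>6 C:8>2)
P1→{B,C} P2→{P,S}

Remaining: P1:{B,C} P2:{P,S}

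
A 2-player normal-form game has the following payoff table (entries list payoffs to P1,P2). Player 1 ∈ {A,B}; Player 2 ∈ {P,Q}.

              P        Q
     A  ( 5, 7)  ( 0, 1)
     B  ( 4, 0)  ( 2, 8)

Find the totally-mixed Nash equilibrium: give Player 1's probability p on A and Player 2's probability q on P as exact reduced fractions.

P1 indiff ⇒ q·5+(1-q)·0 = q·4+(1-q)·2 ⇒ q(1) = (1-q)(2) ⇒ q = 2/3
P2 indiff ⇒ p·7+(1-p)·0 = p·1+(1-p)·8 ⇒ p(6) = (1-p)(8) ⇒ p = 4/7

p=4/7, q=2/3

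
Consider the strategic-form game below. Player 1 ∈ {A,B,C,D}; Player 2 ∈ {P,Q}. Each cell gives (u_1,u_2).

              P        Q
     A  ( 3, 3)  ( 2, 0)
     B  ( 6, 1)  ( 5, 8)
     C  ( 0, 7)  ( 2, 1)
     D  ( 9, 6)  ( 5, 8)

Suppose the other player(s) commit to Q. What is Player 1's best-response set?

BR_1 = {B,D}

u_1(A vs Q) = 2
u_1(B vs Q) = 5
u_1(C vs Q) = 2
u_1(D vs Q) = 5
max payoff 5 at {B,D}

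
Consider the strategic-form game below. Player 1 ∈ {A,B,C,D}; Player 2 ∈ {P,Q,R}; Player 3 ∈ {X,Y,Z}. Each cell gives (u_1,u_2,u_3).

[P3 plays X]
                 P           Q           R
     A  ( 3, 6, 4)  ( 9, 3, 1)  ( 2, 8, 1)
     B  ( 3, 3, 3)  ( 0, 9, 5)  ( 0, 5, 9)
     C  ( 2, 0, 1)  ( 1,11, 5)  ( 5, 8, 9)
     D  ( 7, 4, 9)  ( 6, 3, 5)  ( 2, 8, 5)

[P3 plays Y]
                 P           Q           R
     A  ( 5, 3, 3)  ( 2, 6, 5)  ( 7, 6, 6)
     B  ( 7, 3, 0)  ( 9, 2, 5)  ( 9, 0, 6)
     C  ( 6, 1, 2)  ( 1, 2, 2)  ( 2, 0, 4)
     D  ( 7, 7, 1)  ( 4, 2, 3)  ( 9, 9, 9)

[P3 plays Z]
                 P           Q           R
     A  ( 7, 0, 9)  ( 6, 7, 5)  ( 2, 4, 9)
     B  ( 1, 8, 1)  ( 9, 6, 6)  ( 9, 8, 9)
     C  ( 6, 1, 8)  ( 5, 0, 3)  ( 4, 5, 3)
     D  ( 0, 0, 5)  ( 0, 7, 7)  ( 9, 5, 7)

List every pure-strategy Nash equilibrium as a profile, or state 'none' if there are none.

Nash profiles: (B,R,Z), (D,R,Y)

(A,P,X): not NE [P1→D gives 7>3; P2→R gives 8>6; P3→Z gives 9>4]
(A,P,Y): not NE [P1→D gives 7>5; P2→R gives 6>3; P3→Z gives 9>3]
(A,P,Z): not NE [P2→Q gives 7>0]
(A,Q,X): not NE [P2→R gives 8>3; P3→Z gives 5>1]
(A,Q,Y): not NE [P1→B gives 9>2]
(A,Q,Z): not NE [P1→B gives 9>6]
(A,R,X): not NE [P1→C gives 5>2; P3→Z gives 9>1]
(A,R,Y): not NE [P1→D gives 9>7; P3→Z gives 9>6]
(A,R,Z): not NE [P1→D gives 9>2; P2→Q gives 7>4]
(B,P,X): not NE [P1→D gives 7>3; P2→Q gives 9>3]
(B,P,Y): not NE [P3→X gives 3>0]
(B,P,Z): not NE [P1→A gives 7>1; P3→X gives 3>1]
(B,Q,X): not NE [P1→A gives 9>0; P3→Z gives 6>5]
(B,Q,Y): not NE [P2→P gives 3>2; P3→Z gives 6>5]
(B,Q,Z): not NE [P2→R gives 8>6]
(B,R,X): not NE [P1→C gives 5>0; P2→Q gives 9>5]
(B,R,Y): not NE [P2→P gives 3>0; P3→Z gives 9>6]
(B,R,Z): NE
(C,P,X): not NE [P1→D gives 7>2; P2→Q gives 11>0; P3→Z gives 8>1]
(C,P,Y): not NE [P1→D gives 7>6; P2→Q gives 2>1; P3→Z gives 8>2]
(C,P,Z): not NE [P1→A gives 7>6; P2→R gives 5>1]
(C,Q,X): not NE [P1→A gives 9>1]
(C,Q,Y): not NE [P1→B gives 9>1; P3→X gives 5>2]
(C,Q,Z): not NE [P1→B gives 9>5; P2→R gives 5>0; P3→X gives 5>3]
(C,R,X): not NE [P2→Q gives 11>8]
(C,R,Y): not NE [P1→D gives 9>2; P2→Q gives 2>0; P3→X gives 9>4]
(C,R,Z): not NE [P1→D gives 9>4; P3→X gives 9>3]
(D,P,X): not NE [P2→R gives 8>4]
(D,P,Y): not NE [P2→R gives 9>7; P3→X gives 9>1]
(D,P,Z): not NE [P1→A gives 7>0; P2→Q gives 7>0; P3→X gives 9>5]
(D,Q,X): not NE [P1→A gives 9>6; P2→R gives 8>3; P3→Z gives 7>5]
(D,Q,Y): not NE [P1→B gives 9>4; P2→R gives 9>2; P3→Z gives 7>3]
(D,Q,Z): not NE [P1→B gives 9>0]
(D,R,X): not NE [P1→C gives 5>2; P3→Y gives 9>5]
(D,R,Y): NE
(D,R,Z): not NE [P2→Q gives 7>5; P3→Y gives 9>7]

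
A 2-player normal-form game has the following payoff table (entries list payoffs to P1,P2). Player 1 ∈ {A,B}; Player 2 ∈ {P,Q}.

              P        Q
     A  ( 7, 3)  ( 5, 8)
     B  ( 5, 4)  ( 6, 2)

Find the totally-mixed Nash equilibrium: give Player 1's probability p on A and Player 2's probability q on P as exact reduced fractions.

p=2/7, q=1/3

P1 indiff ⇒ q·7+(1-q)·5 = q·5+(1-q)·6 ⇒ q(2) = (1-q)(1) ⇒ q = 1/3
P2 indiff ⇒ p·3+(1-p)·4 = p·8+(1-p)·2 ⇒ p(-5) = (1-p)(-2) ⇒ p = 2/7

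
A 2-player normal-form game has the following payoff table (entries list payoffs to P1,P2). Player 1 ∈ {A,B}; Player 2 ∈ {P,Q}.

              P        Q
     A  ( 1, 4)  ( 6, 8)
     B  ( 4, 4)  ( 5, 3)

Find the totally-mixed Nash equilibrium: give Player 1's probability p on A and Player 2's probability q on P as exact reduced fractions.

P1 indiff ⇒ q·1+(1-q)·6 = q·4+(1-q)·5 ⇒ q(-3) = (1-q)(-1) ⇒ q = 1/4
P2 indiff ⇒ p·4+(1-p)·4 = p·8+(1-p)·3 ⇒ p(-4) = (1-p)(-1) ⇒ p = 1/5

P1 mixes 1/5 on A; P2 mixes 1/4 on P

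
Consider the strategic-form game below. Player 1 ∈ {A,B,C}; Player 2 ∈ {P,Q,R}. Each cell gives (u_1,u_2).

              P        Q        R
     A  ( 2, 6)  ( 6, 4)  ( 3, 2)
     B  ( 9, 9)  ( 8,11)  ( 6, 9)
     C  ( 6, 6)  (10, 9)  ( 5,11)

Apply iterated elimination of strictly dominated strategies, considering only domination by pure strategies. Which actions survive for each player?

Remaining: P1:{B,C} P2:{Q,R}

P1 drop A (B beats it: P:9>2 Q:8>6 R:6>3)
P2 drop P (Q beats it: B:11>9 C:9>6)
P1→{B,C} P2→{Q,R}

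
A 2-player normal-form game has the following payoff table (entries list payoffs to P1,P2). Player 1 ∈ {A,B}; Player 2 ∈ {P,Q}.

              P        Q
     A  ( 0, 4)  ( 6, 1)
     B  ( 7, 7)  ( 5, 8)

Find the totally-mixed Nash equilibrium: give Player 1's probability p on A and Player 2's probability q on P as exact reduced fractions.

P1 indiff ⇒ q·0+(1-q)·6 = q·7+(1-q)·5 ⇒ q(-7) = (1-q)(-1) ⇒ q = 1/8
P2 indiff ⇒ p·4+(1-p)·7 = p·1+(1-p)·8 ⇒ p(3) = (1-p)(1) ⇒ p = 1/4

P1 mixes 1/4 on A; P2 mixes 1/8 on P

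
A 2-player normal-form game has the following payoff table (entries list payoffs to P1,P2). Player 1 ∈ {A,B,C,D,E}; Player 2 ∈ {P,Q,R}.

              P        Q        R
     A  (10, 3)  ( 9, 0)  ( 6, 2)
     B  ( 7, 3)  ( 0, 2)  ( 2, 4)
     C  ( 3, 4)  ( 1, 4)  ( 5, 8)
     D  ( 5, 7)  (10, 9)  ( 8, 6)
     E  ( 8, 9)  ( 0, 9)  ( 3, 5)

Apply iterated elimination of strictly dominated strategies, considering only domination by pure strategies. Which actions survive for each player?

Survivors P1:{A,D} P2:{P,Q}

P1 drop B (A beats it: P:10>7 Q:9>0 R:6>2)
P1 drop C (A beats it: P:10>3 Q:9>1 R:6>5)
P1 drop E (A beats it: P:10>8 Q:9>0 R:6>3)
P2 drop R (P beats it: A:3>2 D:7>6)
P1→{A,D} P2→{P,Q}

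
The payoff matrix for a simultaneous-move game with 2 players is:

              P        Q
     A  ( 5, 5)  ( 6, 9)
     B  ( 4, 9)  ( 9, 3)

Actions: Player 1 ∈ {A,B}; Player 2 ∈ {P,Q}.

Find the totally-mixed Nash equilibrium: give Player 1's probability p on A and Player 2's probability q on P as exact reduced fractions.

P1 mixes 3/5 on A; P2 mixes 3/4 on P

P1 indiff ⇒ q·5+(1-q)·6 = q·4+(1-q)·9 ⇒ q(1) = (1-q)(3) ⇒ q = 3/4
P2 indiff ⇒ p·5+(1-p)·9 = p·9+(1-p)·3 ⇒ p(-4) = (1-p)(-6) ⇒ p = 3/5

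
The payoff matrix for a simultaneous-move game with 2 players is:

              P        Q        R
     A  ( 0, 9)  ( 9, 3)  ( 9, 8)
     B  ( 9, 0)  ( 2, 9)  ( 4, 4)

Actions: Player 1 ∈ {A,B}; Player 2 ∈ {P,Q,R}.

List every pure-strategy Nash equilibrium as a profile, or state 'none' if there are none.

(A,P): not NE [P1→B gives 9>0]
(A,Q): not NE [P2→P gives 9>3]
(A,R): not NE [P2→P gives 9>8]
(B,P): not NE [P2→Q gives 9>0]
(B,Q): not NE [P1→A gives 9>2]
(B,R): not NE [P1→A gives 9>4; P2→Q gives 9>4]

No pure NE.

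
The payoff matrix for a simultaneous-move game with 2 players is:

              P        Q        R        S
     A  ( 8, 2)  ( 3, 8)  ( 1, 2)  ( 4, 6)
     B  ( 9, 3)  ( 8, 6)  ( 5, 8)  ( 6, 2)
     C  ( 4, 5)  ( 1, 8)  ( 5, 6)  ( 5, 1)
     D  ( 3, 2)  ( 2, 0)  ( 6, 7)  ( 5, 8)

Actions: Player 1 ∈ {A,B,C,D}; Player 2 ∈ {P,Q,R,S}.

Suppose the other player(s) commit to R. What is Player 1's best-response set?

u_1(A vs R) = 1
u_1(B vs R) = 5
u_1(C vs R) = 5
u_1(D vs R) = 6
max payoff 6 at {D}

argmax u_1 = {D}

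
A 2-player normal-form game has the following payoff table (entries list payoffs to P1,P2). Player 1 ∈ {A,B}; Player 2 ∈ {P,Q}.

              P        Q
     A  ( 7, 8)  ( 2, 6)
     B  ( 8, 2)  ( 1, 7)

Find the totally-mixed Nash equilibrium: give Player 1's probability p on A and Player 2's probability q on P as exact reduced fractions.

P1 indiff ⇒ q·7+(1-q)·2 = q·8+(1-q)·1 ⇒ q(-1) = (1-q)(-1) ⇒ q = 1/2
P2 indiff ⇒ p·8+(1-p)·2 = p·6+(1-p)·7 ⇒ p(2) = (1-p)(5) ⇒ p = 5/7

(p,q) = (5/7, 1/2)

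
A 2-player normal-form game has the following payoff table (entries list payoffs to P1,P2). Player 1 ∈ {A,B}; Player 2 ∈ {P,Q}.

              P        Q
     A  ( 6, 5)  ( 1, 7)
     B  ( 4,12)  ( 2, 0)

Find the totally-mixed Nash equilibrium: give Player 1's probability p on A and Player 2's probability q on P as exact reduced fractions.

P1 indiff ⇒ q·6+(1-q)·1 = q·4+(1-q)·2 ⇒ q(2) = (1-q)(1) ⇒ q = 1/3
P2 indiff ⇒ p·5+(1-p)·12 = p·7+(1-p)·0 ⇒ p(-2) = (1-p)(-12) ⇒ p = 6/7

P1 mixes 6/7 on A; P2 mixes 1/3 on P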